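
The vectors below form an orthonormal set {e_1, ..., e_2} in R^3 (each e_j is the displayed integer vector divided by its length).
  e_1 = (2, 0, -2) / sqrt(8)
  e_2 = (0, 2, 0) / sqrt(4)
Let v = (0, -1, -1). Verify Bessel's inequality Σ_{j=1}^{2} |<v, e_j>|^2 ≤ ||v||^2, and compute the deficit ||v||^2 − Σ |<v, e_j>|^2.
Σ |<v, e_j>|^2 = 3/2; ||v||^2 = 2; deficit = 1/2

Write each e_j = u_j / sqrt(<u_j, u_j>) where u_j is the displayed integer vector. Then <v, e_j> = <v, u_j> / sqrt(<u_j, u_j>), so |<v, e_j>|^2 = <v, u_j>^2 / <u_j, u_j>.
Coefficients: <v, e_1> = 2/sqrt(8), <v, e_2> = -2/sqrt(4).
Square and sum: Σ |<v, e_j>|^2 = 3/2.
Compute ||v||^2 = v·v = 2.
Deficit = 2 − 3/2 = 1/2 ≥ 0, confirming Bessel's inequality. (The deficit equals ||v − Σ <v,e_j> e_j||^2, the squared distance from v to span{e_j}.)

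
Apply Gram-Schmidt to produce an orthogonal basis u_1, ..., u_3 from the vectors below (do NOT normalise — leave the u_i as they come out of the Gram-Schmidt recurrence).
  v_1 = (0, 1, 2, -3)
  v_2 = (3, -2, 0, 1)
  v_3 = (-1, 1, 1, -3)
Orthogonal basis:
  u_1 = (0, 1, 2, -3)
  u_2 = (3, -23/14, 5/7, -1/14)
  u_3 = (-5/57, -61/171, -85/171, -77/171)

Apply the Gram-Schmidt recurrence
  u_1 = v_1
  u_i = v_i − Σ_{j<i} ((v_i · u_j) / (u_j · u_j)) · u_j.

Step by step this gives:
  u_1 = (0, 1, 2, -3)
  u_2 = (3, -23/14, 5/7, -1/14)
  u_3 = (-5/57, -61/171, -85/171, -77/171)

Orthogonality check:
  u_2 · u_1 = 0 (should be 0)
  u_3 · u_1 = 0 (should be 0)
  u_3 · u_2 = 0 (should be 0)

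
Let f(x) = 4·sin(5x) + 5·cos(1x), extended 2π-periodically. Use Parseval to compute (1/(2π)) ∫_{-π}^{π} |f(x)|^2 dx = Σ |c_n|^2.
Σ |c_n|^2 = 41/2

Expand |f|^2 and use orthogonality of {sin(nx), cos(mx)} on [-π, π]:
  ∫_{-π}^{π} sin(nx)^2 dx = π, ∫ cos(mx)^2 dx = π, and cross terms integrate to 0.
So ∫_{-π}^{π} f(x)^2 dx = 4^2 · π + 5^2 · π = (16 + 25)π.
Divide by 2π: (16 + 25)/2 = 41/2.
By Parseval, this equals Σ |c_n|^2.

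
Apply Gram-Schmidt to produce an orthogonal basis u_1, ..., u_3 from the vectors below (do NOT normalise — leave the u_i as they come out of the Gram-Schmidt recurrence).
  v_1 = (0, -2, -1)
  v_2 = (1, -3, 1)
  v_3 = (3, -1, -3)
Orthogonal basis:
  u_1 = (0, -2, -1)
  u_2 = (1, -1, 2)
  u_3 = (10/3, 2/3, -4/3)

Apply the Gram-Schmidt recurrence
  u_1 = v_1
  u_i = v_i − Σ_{j<i} ((v_i · u_j) / (u_j · u_j)) · u_j.

Step by step this gives:
  u_1 = (0, -2, -1)
  u_2 = (1, -1, 2)
  u_3 = (10/3, 2/3, -4/3)

Orthogonality check:
  u_2 · u_1 = 0 (should be 0)
  u_3 · u_1 = 0 (should be 0)
  u_3 · u_2 = 0 (should be 0)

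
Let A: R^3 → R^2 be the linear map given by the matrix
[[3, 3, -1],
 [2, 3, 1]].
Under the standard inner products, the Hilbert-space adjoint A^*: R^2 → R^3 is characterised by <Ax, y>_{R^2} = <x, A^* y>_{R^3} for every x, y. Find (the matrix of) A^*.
A^* = A^T =
[[3, 2],
 [3, 3],
 [-1, 1]]

For real matrices with standard dot products, the defining identity <Ax, y> = <x, A^* y> gives (Ax)^T y = x^T (A^*) y, i.e. x^T A^T y = x^T (A^*) y. Since this holds for all x, y, we must have A^* = A^T. Therefore
A^* =
[[3, 2],
 [3, 3],
 [-1, 1]].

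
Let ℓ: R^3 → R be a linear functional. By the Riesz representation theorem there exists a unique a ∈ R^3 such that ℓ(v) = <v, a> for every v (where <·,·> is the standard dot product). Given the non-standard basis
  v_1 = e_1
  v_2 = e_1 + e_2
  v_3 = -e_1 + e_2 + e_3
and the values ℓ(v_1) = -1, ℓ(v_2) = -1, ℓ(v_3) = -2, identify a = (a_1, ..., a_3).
a = (-1, 0, -3)

Write a = (a_1, ..., a_3) in the standard basis. For each basis vector v_i, ℓ(v_i) = <v_i, a> is a linear equation in the a_j's. Collect the n equations into a matrix system V a = ℓ, where row i of V is v_i (expressed in the standard basis). Since V is invertible (lower-triangular with 1s on the diagonal, up to permutation), solve by back-substitution:
  V =
[[1, 0, 0],
 [1, 1, 0],
 [-1, 1, 1]]
  V a = (-1, -1, -2)
Solving gives a = (-1, 0, -3).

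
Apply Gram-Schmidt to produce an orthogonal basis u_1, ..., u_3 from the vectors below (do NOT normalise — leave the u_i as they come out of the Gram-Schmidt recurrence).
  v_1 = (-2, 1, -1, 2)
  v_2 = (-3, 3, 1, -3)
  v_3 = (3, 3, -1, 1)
Orthogonal basis:
  u_1 = (-2, 1, -1, 2)
  u_2 = (-13/5, 14/5, 6/5, -17/5)
  u_3 = (181/69, 235/69, -19/23, 35/69)

Apply the Gram-Schmidt recurrence
  u_1 = v_1
  u_i = v_i − Σ_{j<i} ((v_i · u_j) / (u_j · u_j)) · u_j.

Step by step this gives:
  u_1 = (-2, 1, -1, 2)
  u_2 = (-13/5, 14/5, 6/5, -17/5)
  u_3 = (181/69, 235/69, -19/23, 35/69)

Orthogonality check:
  u_2 · u_1 = 0 (should be 0)
  u_3 · u_1 = 0 (should be 0)
  u_3 · u_2 = 0 (should be 0)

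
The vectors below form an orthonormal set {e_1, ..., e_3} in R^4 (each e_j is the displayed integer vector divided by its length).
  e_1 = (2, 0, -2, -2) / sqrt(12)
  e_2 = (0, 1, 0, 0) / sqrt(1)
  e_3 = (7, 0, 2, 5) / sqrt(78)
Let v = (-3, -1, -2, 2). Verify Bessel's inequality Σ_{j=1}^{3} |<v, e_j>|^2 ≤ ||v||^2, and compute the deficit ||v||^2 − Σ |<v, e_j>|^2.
Σ |<v, e_j>|^2 = 179/26; ||v||^2 = 18; deficit = 289/26

Write each e_j = u_j / sqrt(<u_j, u_j>) where u_j is the displayed integer vector. Then <v, e_j> = <v, u_j> / sqrt(<u_j, u_j>), so |<v, e_j>|^2 = <v, u_j>^2 / <u_j, u_j>.
Coefficients: <v, e_1> = -6/sqrt(12), <v, e_2> = -1/sqrt(1), <v, e_3> = -15/sqrt(78).
Square and sum: Σ |<v, e_j>|^2 = 179/26.
Compute ||v||^2 = v·v = 18.
Deficit = 18 − 179/26 = 289/26 ≥ 0, confirming Bessel's inequality. (The deficit equals ||v − Σ <v,e_j> e_j||^2, the squared distance from v to span{e_j}.)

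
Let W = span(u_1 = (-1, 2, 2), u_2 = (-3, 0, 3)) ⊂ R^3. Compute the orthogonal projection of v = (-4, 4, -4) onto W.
proj_W(v) = (4/9, 16/9, 4/9)

Set up U = [u_1 | ... | u_2] ∈ R^(3×2). The projector onto W = col(U) is P = U (U^T U)^(-1) U^T.
Compute U^T U =
  [9, 9]
  [9, 18],
and U^T v = (4, 0).
Solve U^T U · c = U^T v for the coefficients: c = (8/9, -4/9). The projection is proj_W(v) = U c.
Check: (v - proj_W(v)) · u_1 = 0  (should be 0).
Check: (v - proj_W(v)) · u_2 = 0  (should be 0).
Result: proj_W(v) = (4/9, 16/9, 4/9).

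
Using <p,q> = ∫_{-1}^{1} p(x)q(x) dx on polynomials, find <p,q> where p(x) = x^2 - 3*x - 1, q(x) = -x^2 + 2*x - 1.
<p,q> = -12/5

Expand the product: p(x)·q(x) = -x^4 + 5*x^3 - 6*x^2 + x + 1.
∫_{-1}^{1} of each monomial x^k gives [2/(k+1) if k even, 0 if k odd]. Integrating term-by-term (or equivalently evaluating the antiderivative F(x) = -x^5/5 + 5*x^4/4 - 2*x^3 + x^2/2 + x at the endpoints):
  F(1) − F(−1) = 11/20 − (59/20) = -12/5.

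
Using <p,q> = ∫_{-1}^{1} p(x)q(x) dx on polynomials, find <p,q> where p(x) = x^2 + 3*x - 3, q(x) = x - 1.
<p,q> = 22/3

Expand the product: p(x)·q(x) = x^3 + 2*x^2 - 6*x + 3.
∫_{-1}^{1} of each monomial x^k gives [2/(k+1) if k even, 0 if k odd]. Integrating term-by-term (or equivalently evaluating the antiderivative F(x) = x^4/4 + 2*x^3/3 - 3*x^2 + 3*x at the endpoints):
  F(1) − F(−1) = 11/12 − (-77/12) = 22/3.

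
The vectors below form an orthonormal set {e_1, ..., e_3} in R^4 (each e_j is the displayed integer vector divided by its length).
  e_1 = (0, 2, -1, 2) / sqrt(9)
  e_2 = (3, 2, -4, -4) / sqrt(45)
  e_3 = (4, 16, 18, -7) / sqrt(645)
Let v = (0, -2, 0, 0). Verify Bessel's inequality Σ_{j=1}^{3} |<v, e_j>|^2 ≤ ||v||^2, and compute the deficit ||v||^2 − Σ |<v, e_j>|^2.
Σ |<v, e_j>|^2 = 160/43; ||v||^2 = 4; deficit = 12/43

Write each e_j = u_j / sqrt(<u_j, u_j>) where u_j is the displayed integer vector. Then <v, e_j> = <v, u_j> / sqrt(<u_j, u_j>), so |<v, e_j>|^2 = <v, u_j>^2 / <u_j, u_j>.
Coefficients: <v, e_1> = -4/sqrt(9), <v, e_2> = -4/sqrt(45), <v, e_3> = -32/sqrt(645).
Square and sum: Σ |<v, e_j>|^2 = 160/43.
Compute ||v||^2 = v·v = 4.
Deficit = 4 − 160/43 = 12/43 ≥ 0, confirming Bessel's inequality. (The deficit equals ||v − Σ <v,e_j> e_j||^2, the squared distance from v to span{e_j}.)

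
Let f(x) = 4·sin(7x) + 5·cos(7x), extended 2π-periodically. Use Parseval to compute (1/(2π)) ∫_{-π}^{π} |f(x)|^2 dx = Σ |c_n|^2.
Σ |c_n|^2 = 41/2

Expand |f|^2 and use orthogonality of {sin(nx), cos(mx)} on [-π, π]:
  ∫_{-π}^{π} sin(nx)^2 dx = π, ∫ cos(mx)^2 dx = π, and cross terms integrate to 0.
So ∫_{-π}^{π} f(x)^2 dx = 4^2 · π + 5^2 · π = (16 + 25)π.
Divide by 2π: (16 + 25)/2 = 41/2.
By Parseval, this equals Σ |c_n|^2.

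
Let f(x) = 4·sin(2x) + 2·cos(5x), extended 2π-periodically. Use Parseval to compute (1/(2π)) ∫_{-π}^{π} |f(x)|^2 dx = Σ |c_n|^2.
Σ |c_n|^2 = 10

Expand |f|^2 and use orthogonality of {sin(nx), cos(mx)} on [-π, π]:
  ∫_{-π}^{π} sin(nx)^2 dx = π, ∫ cos(mx)^2 dx = π, and cross terms integrate to 0.
So ∫_{-π}^{π} f(x)^2 dx = 4^2 · π + 2^2 · π = (16 + 4)π.
Divide by 2π: (16 + 4)/2 = 10.
By Parseval, this equals Σ |c_n|^2.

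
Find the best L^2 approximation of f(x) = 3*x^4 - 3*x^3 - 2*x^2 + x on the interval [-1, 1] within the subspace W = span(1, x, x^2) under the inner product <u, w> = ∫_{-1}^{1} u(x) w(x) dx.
g(x) = 4*x^2/7 - 4*x/5 - 9/35

The best approximation g ∈ W is the orthogonal projection of f onto W. Writing g = a_0 + a_1 x + a_2 x^2, the coefficients solve the normal equations G · a = b where
  G_{ij} = <φ_i, φ_j> and b_i = <f, φ_i>, with φ_0 = 1, φ_1 = x, φ_2 = x^2.
G =
  [2, 0, 2/3]
  [0, 2/3, 0]
  [2/3, 0, 2/5],
b = (-2/15, -8/15, 2/35).
Solving gives a_0 = -9/35, a_1 = -4/5, a_2 = 4/7, so
  g(x) = 4*x^2/7 - 4*x/5 - 9/35.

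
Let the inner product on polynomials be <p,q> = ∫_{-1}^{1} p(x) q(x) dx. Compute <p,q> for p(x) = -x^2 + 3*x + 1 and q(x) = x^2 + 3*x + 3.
<p,q> = 154/15

Expand the product: p(x)·q(x) = -x^4 + 7*x^2 + 12*x + 3.
∫_{-1}^{1} of each monomial x^k gives [2/(k+1) if k even, 0 if k odd]. Integrating term-by-term (or equivalently evaluating the antiderivative F(x) = -x^5/5 + 7*x^3/3 + 6*x^2 + 3*x at the endpoints):
  F(1) − F(−1) = 167/15 − (13/15) = 154/15.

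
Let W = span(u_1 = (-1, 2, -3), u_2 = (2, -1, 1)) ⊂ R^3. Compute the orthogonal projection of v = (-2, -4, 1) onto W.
proj_W(v) = (-51/35, -9/7, 92/35)

Set up U = [u_1 | ... | u_2] ∈ R^(3×2). The projector onto W = col(U) is P = U (U^T U)^(-1) U^T.
Compute U^T U =
  [14, -7]
  [-7, 6],
and U^T v = (-9, 1).
Solve U^T U · c = U^T v for the coefficients: c = (-47/35, -7/5). The projection is proj_W(v) = U c.
Check: (v - proj_W(v)) · u_1 = 0  (should be 0).
Check: (v - proj_W(v)) · u_2 = 0  (should be 0).
Result: proj_W(v) = (-51/35, -9/7, 92/35).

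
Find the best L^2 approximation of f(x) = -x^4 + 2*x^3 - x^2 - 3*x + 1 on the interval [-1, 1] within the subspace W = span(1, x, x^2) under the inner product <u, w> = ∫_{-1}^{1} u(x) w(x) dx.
g(x) = -13*x^2/7 - 9*x/5 + 38/35

The best approximation g ∈ W is the orthogonal projection of f onto W. Writing g = a_0 + a_1 x + a_2 x^2, the coefficients solve the normal equations G · a = b where
  G_{ij} = <φ_i, φ_j> and b_i = <f, φ_i>, with φ_0 = 1, φ_1 = x, φ_2 = x^2.
G =
  [2, 0, 2/3]
  [0, 2/3, 0]
  [2/3, 0, 2/5],
b = (14/15, -6/5, -2/105).
Solving gives a_0 = 38/35, a_1 = -9/5, a_2 = -13/7, so
  g(x) = -13*x^2/7 - 9*x/5 + 38/35.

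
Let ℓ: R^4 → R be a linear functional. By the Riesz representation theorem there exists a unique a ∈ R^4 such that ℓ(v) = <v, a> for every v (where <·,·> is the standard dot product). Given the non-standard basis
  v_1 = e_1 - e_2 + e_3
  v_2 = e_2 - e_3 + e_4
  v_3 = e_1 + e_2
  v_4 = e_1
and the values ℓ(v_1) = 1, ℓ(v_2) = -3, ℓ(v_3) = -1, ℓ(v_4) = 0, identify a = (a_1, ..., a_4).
a = (0, -1, 0, -2)

Write a = (a_1, ..., a_4) in the standard basis. For each basis vector v_i, ℓ(v_i) = <v_i, a> is a linear equation in the a_j's. Collect the n equations into a matrix system V a = ℓ, where row i of V is v_i (expressed in the standard basis). Since V is invertible (lower-triangular with 1s on the diagonal, up to permutation), solve by back-substitution:
  V =
[[1, -1, 1, 0],
 [0, 1, -1, 1],
 [1, 1, 0, 0],
 [1, 0, 0, 0]]
  V a = (1, -3, -1, 0)
Solving gives a = (0, -1, 0, -2).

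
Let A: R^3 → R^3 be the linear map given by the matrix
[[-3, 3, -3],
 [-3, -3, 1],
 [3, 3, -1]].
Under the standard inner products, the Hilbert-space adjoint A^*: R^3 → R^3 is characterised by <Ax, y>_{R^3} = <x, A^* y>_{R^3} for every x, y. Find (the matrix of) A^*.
A^* = A^T =
[[-3, -3, 3],
 [3, -3, 3],
 [-3, 1, -1]]

For real matrices with standard dot products, the defining identity <Ax, y> = <x, A^* y> gives (Ax)^T y = x^T (A^*) y, i.e. x^T A^T y = x^T (A^*) y. Since this holds for all x, y, we must have A^* = A^T. Therefore
A^* =
[[-3, -3, 3],
 [3, -3, 3],
 [-3, 1, -1]].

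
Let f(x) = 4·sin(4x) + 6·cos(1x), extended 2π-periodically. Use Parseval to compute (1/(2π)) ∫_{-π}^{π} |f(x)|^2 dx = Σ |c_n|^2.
Σ |c_n|^2 = 26

Expand |f|^2 and use orthogonality of {sin(nx), cos(mx)} on [-π, π]:
  ∫_{-π}^{π} sin(nx)^2 dx = π, ∫ cos(mx)^2 dx = π, and cross terms integrate to 0.
So ∫_{-π}^{π} f(x)^2 dx = 4^2 · π + 6^2 · π = (16 + 36)π.
Divide by 2π: (16 + 36)/2 = 26.
By Parseval, this equals Σ |c_n|^2.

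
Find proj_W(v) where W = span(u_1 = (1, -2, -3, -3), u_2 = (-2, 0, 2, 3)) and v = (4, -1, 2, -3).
proj_W(v) = (112/51, 4/3, -44/51, -39/17)

Set up U = [u_1 | ... | u_2] ∈ R^(4×2). The projector onto W = col(U) is P = U (U^T U)^(-1) U^T.
Compute U^T U =
  [23, -17]
  [-17, 17],
and U^T v = (9, -13).
Solve U^T U · c = U^T v for the coefficients: c = (-2/3, -73/51). The projection is proj_W(v) = U c.
Check: (v - proj_W(v)) · u_1 = 0  (should be 0).
Check: (v - proj_W(v)) · u_2 = 0  (should be 0).
Result: proj_W(v) = (112/51, 4/3, -44/51, -39/17).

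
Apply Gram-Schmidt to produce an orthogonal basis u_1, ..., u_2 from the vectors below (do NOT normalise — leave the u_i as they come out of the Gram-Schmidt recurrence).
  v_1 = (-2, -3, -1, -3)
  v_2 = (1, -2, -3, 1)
Orthogonal basis:
  u_1 = (-2, -3, -1, -3)
  u_2 = (31/23, -34/23, -65/23, 35/23)

Apply the Gram-Schmidt recurrence
  u_1 = v_1
  u_i = v_i − Σ_{j<i} ((v_i · u_j) / (u_j · u_j)) · u_j.

Step by step this gives:
  u_1 = (-2, -3, -1, -3)
  u_2 = (31/23, -34/23, -65/23, 35/23)

Orthogonality check:
  u_2 · u_1 = 0 (should be 0)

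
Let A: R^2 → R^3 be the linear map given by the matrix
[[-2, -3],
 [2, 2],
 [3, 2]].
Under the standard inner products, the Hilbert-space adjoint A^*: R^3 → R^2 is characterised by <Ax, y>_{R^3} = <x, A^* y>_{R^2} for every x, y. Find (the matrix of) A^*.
A^* = A^T =
[[-2, 2, 3],
 [-3, 2, 2]]

For real matrices with standard dot products, the defining identity <Ax, y> = <x, A^* y> gives (Ax)^T y = x^T (A^*) y, i.e. x^T A^T y = x^T (A^*) y. Since this holds for all x, y, we must have A^* = A^T. Therefore
A^* =
[[-2, 2, 3],
 [-3, 2, 2]].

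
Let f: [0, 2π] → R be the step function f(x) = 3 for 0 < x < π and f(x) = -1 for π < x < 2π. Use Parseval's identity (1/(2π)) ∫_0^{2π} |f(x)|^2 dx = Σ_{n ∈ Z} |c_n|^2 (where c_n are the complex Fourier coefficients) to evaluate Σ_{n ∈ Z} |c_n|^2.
Σ |c_n|^2 = 5

Parseval equates the L^2 energy of f (normalised by 1/(2π)) with the ℓ^2 sum of its Fourier coefficients: (1/(2π)) ∫_0^{2π} |f|^2 = Σ |c_n|^2.
Compute the left side: (1/(2π)) [∫_0^π 3^2 dx + ∫_π^{2π} (-1)^2 dx] = (1/(2π)) · (9π + 1π) = (9 + 1)/2 = 5.
So Σ_{n ∈ Z} |c_n|^2 = 5.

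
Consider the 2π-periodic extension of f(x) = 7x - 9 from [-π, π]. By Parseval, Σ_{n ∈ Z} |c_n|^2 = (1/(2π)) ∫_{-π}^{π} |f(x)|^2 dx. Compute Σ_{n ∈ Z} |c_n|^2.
Σ |c_n|^2 = 49π^2/3 + 81

Expand and integrate term by term over [-π, π]:
  ∫ (7x)^2 dx = 49·(2π^3/3); ∫ 2·7·(-9)·x dx = 0 (odd integrand); ∫ (-9)^2 dx = 81·2π.
So (1/(2π)) ∫_{-π}^{π} (7x - 9)^2 dx = 49π^2/3 + 81 = 49π^2/3 + 81.
Parseval ⇒ Σ |c_n|^2 = 49π^2/3 + 81.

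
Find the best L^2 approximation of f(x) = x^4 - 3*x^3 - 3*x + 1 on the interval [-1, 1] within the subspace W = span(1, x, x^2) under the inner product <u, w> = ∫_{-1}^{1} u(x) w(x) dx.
g(x) = 6*x^2/7 - 24*x/5 + 32/35

The best approximation g ∈ W is the orthogonal projection of f onto W. Writing g = a_0 + a_1 x + a_2 x^2, the coefficients solve the normal equations G · a = b where
  G_{ij} = <φ_i, φ_j> and b_i = <f, φ_i>, with φ_0 = 1, φ_1 = x, φ_2 = x^2.
G =
  [2, 0, 2/3]
  [0, 2/3, 0]
  [2/3, 0, 2/5],
b = (12/5, -16/5, 20/21).
Solving gives a_0 = 32/35, a_1 = -24/5, a_2 = 6/7, so
  g(x) = 6*x^2/7 - 24*x/5 + 32/35.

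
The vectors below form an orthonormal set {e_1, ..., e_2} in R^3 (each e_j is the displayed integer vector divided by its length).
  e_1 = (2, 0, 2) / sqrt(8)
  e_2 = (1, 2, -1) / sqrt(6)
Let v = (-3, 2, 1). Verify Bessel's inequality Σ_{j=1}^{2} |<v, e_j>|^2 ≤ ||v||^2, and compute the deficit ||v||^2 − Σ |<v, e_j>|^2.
Σ |<v, e_j>|^2 = 2; ||v||^2 = 14; deficit = 12

Write each e_j = u_j / sqrt(<u_j, u_j>) where u_j is the displayed integer vector. Then <v, e_j> = <v, u_j> / sqrt(<u_j, u_j>), so |<v, e_j>|^2 = <v, u_j>^2 / <u_j, u_j>.
Coefficients: <v, e_1> = -4/sqrt(8), <v, e_2> = 0/sqrt(6).
Square and sum: Σ |<v, e_j>|^2 = 2.
Compute ||v||^2 = v·v = 14.
Deficit = 14 − 2 = 12 ≥ 0, confirming Bessel's inequality. (The deficit equals ||v − Σ <v,e_j> e_j||^2, the squared distance from v to span{e_j}.)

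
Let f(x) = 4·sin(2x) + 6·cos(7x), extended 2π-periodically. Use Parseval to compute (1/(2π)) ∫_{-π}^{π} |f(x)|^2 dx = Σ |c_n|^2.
Σ |c_n|^2 = 26

Expand |f|^2 and use orthogonality of {sin(nx), cos(mx)} on [-π, π]:
  ∫_{-π}^{π} sin(nx)^2 dx = π, ∫ cos(mx)^2 dx = π, and cross terms integrate to 0.
So ∫_{-π}^{π} f(x)^2 dx = 4^2 · π + 6^2 · π = (16 + 36)π.
Divide by 2π: (16 + 36)/2 = 26.
By Parseval, this equals Σ |c_n|^2.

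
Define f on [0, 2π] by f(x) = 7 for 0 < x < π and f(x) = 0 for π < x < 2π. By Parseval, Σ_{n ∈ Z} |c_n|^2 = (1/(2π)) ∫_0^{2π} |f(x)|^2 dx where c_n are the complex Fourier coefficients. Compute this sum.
Σ |c_n|^2 = 49/2

Parseval equates the L^2 energy of f (normalised by 1/(2π)) with the ℓ^2 sum of its Fourier coefficients: (1/(2π)) ∫_0^{2π} |f|^2 = Σ |c_n|^2.
Compute the left side: (1/(2π)) [∫_0^π 7^2 dx + ∫_π^{2π} 0^2 dx] = (1/(2π)) · (49π + 0π) = (49 + 0)/2 = 49/2.
So Σ_{n ∈ Z} |c_n|^2 = 49/2.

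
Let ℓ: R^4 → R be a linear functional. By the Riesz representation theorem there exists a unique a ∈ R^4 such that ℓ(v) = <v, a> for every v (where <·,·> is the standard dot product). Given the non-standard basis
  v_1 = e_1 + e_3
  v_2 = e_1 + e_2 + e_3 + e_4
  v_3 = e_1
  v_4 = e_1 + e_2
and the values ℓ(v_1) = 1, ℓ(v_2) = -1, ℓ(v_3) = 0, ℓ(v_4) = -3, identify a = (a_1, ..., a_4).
a = (0, -3, 1, 1)

Write a = (a_1, ..., a_4) in the standard basis. For each basis vector v_i, ℓ(v_i) = <v_i, a> is a linear equation in the a_j's. Collect the n equations into a matrix system V a = ℓ, where row i of V is v_i (expressed in the standard basis). Since V is invertible (lower-triangular with 1s on the diagonal, up to permutation), solve by back-substitution:
  V =
[[1, 0, 1, 0],
 [1, 1, 1, 1],
 [1, 0, 0, 0],
 [1, 1, 0, 0]]
  V a = (1, -1, 0, -3)
Solving gives a = (0, -3, 1, 1).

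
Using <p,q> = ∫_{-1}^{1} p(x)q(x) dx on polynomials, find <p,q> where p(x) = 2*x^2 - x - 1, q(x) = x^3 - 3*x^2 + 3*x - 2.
<p,q> = -22/15

Expand the product: p(x)·q(x) = 2*x^5 - 7*x^4 + 8*x^3 - 4*x^2 - x + 2.
∫_{-1}^{1} of each monomial x^k gives [2/(k+1) if k even, 0 if k odd]. Integrating term-by-term (or equivalently evaluating the antiderivative F(x) = x^6/3 - 7*x^5/5 + 2*x^4 - 4*x^3/3 - x^2/2 + 2*x at the endpoints):
  F(1) − F(−1) = 11/10 − (77/30) = -22/15.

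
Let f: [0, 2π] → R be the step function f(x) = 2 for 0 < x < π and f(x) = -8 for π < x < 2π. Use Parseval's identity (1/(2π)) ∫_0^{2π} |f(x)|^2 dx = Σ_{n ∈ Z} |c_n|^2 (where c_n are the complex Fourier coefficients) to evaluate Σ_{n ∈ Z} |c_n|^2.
Σ |c_n|^2 = 34

Parseval equates the L^2 energy of f (normalised by 1/(2π)) with the ℓ^2 sum of its Fourier coefficients: (1/(2π)) ∫_0^{2π} |f|^2 = Σ |c_n|^2.
Compute the left side: (1/(2π)) [∫_0^π 2^2 dx + ∫_π^{2π} (-8)^2 dx] = (1/(2π)) · (4π + 64π) = (4 + 64)/2 = 34.
So Σ_{n ∈ Z} |c_n|^2 = 34.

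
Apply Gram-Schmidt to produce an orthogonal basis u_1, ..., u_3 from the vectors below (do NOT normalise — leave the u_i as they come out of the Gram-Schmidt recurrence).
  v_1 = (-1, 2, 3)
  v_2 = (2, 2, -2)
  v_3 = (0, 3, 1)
Orthogonal basis:
  u_1 = (-1, 2, 3)
  u_2 = (12/7, 18/7, -8/7)
  u_3 = (-15/38, 3/19, -9/38)

Apply the Gram-Schmidt recurrence
  u_1 = v_1
  u_i = v_i − Σ_{j<i} ((v_i · u_j) / (u_j · u_j)) · u_j.

Step by step this gives:
  u_1 = (-1, 2, 3)
  u_2 = (12/7, 18/7, -8/7)
  u_3 = (-15/38, 3/19, -9/38)

Orthogonality check:
  u_2 · u_1 = 0 (should be 0)
  u_3 · u_1 = 0 (should be 0)
  u_3 · u_2 = 0 (should be 0)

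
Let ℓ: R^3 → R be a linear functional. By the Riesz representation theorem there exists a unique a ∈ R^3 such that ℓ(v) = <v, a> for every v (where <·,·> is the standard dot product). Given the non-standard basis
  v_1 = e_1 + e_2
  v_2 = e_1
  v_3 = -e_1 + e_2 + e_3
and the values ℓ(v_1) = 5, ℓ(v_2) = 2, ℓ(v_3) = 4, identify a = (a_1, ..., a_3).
a = (2, 3, 3)

Write a = (a_1, ..., a_3) in the standard basis. For each basis vector v_i, ℓ(v_i) = <v_i, a> is a linear equation in the a_j's. Collect the n equations into a matrix system V a = ℓ, where row i of V is v_i (expressed in the standard basis). Since V is invertible (lower-triangular with 1s on the diagonal, up to permutation), solve by back-substitution:
  V =
[[1, 1, 0],
 [1, 0, 0],
 [-1, 1, 1]]
  V a = (5, 2, 4)
Solving gives a = (2, 3, 3).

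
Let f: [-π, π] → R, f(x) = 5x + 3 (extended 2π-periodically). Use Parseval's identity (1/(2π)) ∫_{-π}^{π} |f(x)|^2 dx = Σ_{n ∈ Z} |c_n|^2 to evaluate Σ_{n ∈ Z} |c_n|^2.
Σ |c_n|^2 = 25π^2/3 + 9

Expand and integrate term by term over [-π, π]:
  ∫ (5x)^2 dx = 25·(2π^3/3); ∫ 2·5·(3)·x dx = 0 (odd integrand); ∫ 3^2 dx = 9·2π.
So (1/(2π)) ∫_{-π}^{π} (5x + 3)^2 dx = 25π^2/3 + 9 = 25π^2/3 + 9.
Parseval ⇒ Σ |c_n|^2 = 25π^2/3 + 9.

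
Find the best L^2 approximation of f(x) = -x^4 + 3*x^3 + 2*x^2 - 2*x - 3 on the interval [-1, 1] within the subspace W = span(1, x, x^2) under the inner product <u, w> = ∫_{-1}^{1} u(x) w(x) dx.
g(x) = 8*x^2/7 - x/5 - 102/35

The best approximation g ∈ W is the orthogonal projection of f onto W. Writing g = a_0 + a_1 x + a_2 x^2, the coefficients solve the normal equations G · a = b where
  G_{ij} = <φ_i, φ_j> and b_i = <f, φ_i>, with φ_0 = 1, φ_1 = x, φ_2 = x^2.
G =
  [2, 0, 2/3]
  [0, 2/3, 0]
  [2/3, 0, 2/5],
b = (-76/15, -2/15, -52/35).
Solving gives a_0 = -102/35, a_1 = -1/5, a_2 = 8/7, so
  g(x) = 8*x^2/7 - x/5 - 102/35.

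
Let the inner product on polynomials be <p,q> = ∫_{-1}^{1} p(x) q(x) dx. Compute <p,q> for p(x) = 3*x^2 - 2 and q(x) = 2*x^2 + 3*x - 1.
<p,q> = 26/15

Expand the product: p(x)·q(x) = 6*x^4 + 9*x^3 - 7*x^2 - 6*x + 2.
∫_{-1}^{1} of each monomial x^k gives [2/(k+1) if k even, 0 if k odd]. Integrating term-by-term (or equivalently evaluating the antiderivative F(x) = 6*x^5/5 + 9*x^4/4 - 7*x^3/3 - 3*x^2 + 2*x at the endpoints):
  F(1) − F(−1) = 7/60 − (-97/60) = 26/15.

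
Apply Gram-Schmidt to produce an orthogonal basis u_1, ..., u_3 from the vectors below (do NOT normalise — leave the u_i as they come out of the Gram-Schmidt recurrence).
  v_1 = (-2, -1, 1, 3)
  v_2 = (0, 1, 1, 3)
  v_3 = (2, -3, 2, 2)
Orthogonal basis:
  u_1 = (-2, -1, 1, 3)
  u_2 = (6/5, 8/5, 2/5, 6/5)
  u_3 = (58/21, -58/21, 31/21, 3/7)

Apply the Gram-Schmidt recurrence
  u_1 = v_1
  u_i = v_i − Σ_{j<i} ((v_i · u_j) / (u_j · u_j)) · u_j.

Step by step this gives:
  u_1 = (-2, -1, 1, 3)
  u_2 = (6/5, 8/5, 2/5, 6/5)
  u_3 = (58/21, -58/21, 31/21, 3/7)

Orthogonality check:
  u_2 · u_1 = 0 (should be 0)
  u_3 · u_1 = 0 (should be 0)
  u_3 · u_2 = 0 (should be 0)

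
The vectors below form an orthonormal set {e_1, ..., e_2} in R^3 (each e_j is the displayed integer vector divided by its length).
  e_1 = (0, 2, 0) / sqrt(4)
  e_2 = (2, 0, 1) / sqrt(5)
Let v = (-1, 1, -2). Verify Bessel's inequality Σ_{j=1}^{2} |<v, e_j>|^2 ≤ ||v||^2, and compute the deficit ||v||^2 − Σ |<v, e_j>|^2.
Σ |<v, e_j>|^2 = 21/5; ||v||^2 = 6; deficit = 9/5

Write each e_j = u_j / sqrt(<u_j, u_j>) where u_j is the displayed integer vector. Then <v, e_j> = <v, u_j> / sqrt(<u_j, u_j>), so |<v, e_j>|^2 = <v, u_j>^2 / <u_j, u_j>.
Coefficients: <v, e_1> = 2/sqrt(4), <v, e_2> = -4/sqrt(5).
Square and sum: Σ |<v, e_j>|^2 = 21/5.
Compute ||v||^2 = v·v = 6.
Deficit = 6 − 21/5 = 9/5 ≥ 0, confirming Bessel's inequality. (The deficit equals ||v − Σ <v,e_j> e_j||^2, the squared distance from v to span{e_j}.)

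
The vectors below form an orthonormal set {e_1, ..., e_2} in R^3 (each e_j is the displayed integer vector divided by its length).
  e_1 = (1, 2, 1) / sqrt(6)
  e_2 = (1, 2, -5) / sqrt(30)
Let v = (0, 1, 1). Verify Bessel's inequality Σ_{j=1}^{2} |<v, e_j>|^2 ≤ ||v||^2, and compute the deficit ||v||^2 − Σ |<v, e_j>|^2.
Σ |<v, e_j>|^2 = 9/5; ||v||^2 = 2; deficit = 1/5

Write each e_j = u_j / sqrt(<u_j, u_j>) where u_j is the displayed integer vector. Then <v, e_j> = <v, u_j> / sqrt(<u_j, u_j>), so |<v, e_j>|^2 = <v, u_j>^2 / <u_j, u_j>.
Coefficients: <v, e_1> = 3/sqrt(6), <v, e_2> = -3/sqrt(30).
Square and sum: Σ |<v, e_j>|^2 = 9/5.
Compute ||v||^2 = v·v = 2.
Deficit = 2 − 9/5 = 1/5 ≥ 0, confirming Bessel's inequality. (The deficit equals ||v − Σ <v,e_j> e_j||^2, the squared distance from v to span{e_j}.)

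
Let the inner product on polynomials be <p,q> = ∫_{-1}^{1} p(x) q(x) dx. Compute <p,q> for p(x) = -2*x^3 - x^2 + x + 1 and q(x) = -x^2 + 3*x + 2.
<p,q> = 2

Expand the product: p(x)·q(x) = 2*x^5 - 5*x^4 - 8*x^3 + 5*x + 2.
∫_{-1}^{1} of each monomial x^k gives [2/(k+1) if k even, 0 if k odd]. Integrating term-by-term (or equivalently evaluating the antiderivative F(x) = x^6/3 - x^5 - 2*x^4 + 5*x^2/2 + 2*x at the endpoints):
  F(1) − F(−1) = 11/6 − (-1/6) = 2.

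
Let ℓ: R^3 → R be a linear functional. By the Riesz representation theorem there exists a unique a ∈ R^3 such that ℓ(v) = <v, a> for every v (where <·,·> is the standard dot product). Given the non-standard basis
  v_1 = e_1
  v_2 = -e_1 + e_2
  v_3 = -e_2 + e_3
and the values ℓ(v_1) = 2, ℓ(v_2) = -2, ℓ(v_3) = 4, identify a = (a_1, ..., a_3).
a = (2, 0, 4)

Write a = (a_1, ..., a_3) in the standard basis. For each basis vector v_i, ℓ(v_i) = <v_i, a> is a linear equation in the a_j's. Collect the n equations into a matrix system V a = ℓ, where row i of V is v_i (expressed in the standard basis). Since V is invertible (lower-triangular with 1s on the diagonal, up to permutation), solve by back-substitution:
  V =
[[1, 0, 0],
 [-1, 1, 0],
 [0, -1, 1]]
  V a = (2, -2, 4)
Solving gives a = (2, 0, 4).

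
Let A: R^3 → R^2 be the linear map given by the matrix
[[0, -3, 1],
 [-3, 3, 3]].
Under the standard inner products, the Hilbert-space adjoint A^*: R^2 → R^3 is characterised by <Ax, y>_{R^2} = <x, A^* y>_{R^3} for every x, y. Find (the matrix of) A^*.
A^* = A^T =
[[0, -3],
 [-3, 3],
 [1, 3]]

For real matrices with standard dot products, the defining identity <Ax, y> = <x, A^* y> gives (Ax)^T y = x^T (A^*) y, i.e. x^T A^T y = x^T (A^*) y. Since this holds for all x, y, we must have A^* = A^T. Therefore
A^* =
[[0, -3],
 [-3, 3],
 [1, 3]].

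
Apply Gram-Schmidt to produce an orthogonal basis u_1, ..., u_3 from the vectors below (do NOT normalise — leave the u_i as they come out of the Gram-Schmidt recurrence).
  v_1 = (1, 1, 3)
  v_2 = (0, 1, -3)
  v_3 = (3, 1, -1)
Orthogonal basis:
  u_1 = (1, 1, 3)
  u_2 = (8/11, 19/11, -9/11)
  u_3 = (48/23, -24/23, -8/23)

Apply the Gram-Schmidt recurrence
  u_1 = v_1
  u_i = v_i − Σ_{j<i} ((v_i · u_j) / (u_j · u_j)) · u_j.

Step by step this gives:
  u_1 = (1, 1, 3)
  u_2 = (8/11, 19/11, -9/11)
  u_3 = (48/23, -24/23, -8/23)

Orthogonality check:
  u_2 · u_1 = 0 (should be 0)
  u_3 · u_1 = 0 (should be 0)
  u_3 · u_2 = 0 (should be 0)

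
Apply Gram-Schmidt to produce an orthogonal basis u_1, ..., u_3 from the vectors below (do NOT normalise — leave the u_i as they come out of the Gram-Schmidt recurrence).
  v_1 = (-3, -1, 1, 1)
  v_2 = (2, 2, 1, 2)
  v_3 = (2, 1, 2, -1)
Orthogonal basis:
  u_1 = (-3, -1, 1, 1)
  u_2 = (3/4, 19/12, 17/12, 29/12)
  u_3 = (34/131, -1/131, 268/131, -167/131)

Apply the Gram-Schmidt recurrence
  u_1 = v_1
  u_i = v_i − Σ_{j<i} ((v_i · u_j) / (u_j · u_j)) · u_j.

Step by step this gives:
  u_1 = (-3, -1, 1, 1)
  u_2 = (3/4, 19/12, 17/12, 29/12)
  u_3 = (34/131, -1/131, 268/131, -167/131)

Orthogonality check:
  u_2 · u_1 = 0 (should be 0)
  u_3 · u_1 = 0 (should be 0)
  u_3 · u_2 = 0 (should be 0)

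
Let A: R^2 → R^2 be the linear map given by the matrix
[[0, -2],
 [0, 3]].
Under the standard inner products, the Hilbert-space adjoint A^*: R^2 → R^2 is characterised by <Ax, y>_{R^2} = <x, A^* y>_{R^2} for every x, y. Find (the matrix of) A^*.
A^* = A^T =
[[0, 0],
 [-2, 3]]

For real matrices with standard dot products, the defining identity <Ax, y> = <x, A^* y> gives (Ax)^T y = x^T (A^*) y, i.e. x^T A^T y = x^T (A^*) y. Since this holds for all x, y, we must have A^* = A^T. Therefore
A^* =
[[0, 0],
 [-2, 3]].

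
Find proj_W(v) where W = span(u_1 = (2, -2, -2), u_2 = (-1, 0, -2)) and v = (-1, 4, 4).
proj_W(v) = (-13/7, 19/7, 31/7)

Set up U = [u_1 | ... | u_2] ∈ R^(3×2). The projector onto W = col(U) is P = U (U^T U)^(-1) U^T.
Compute U^T U =
  [12, 2]
  [2, 5],
and U^T v = (-18, -7).
Solve U^T U · c = U^T v for the coefficients: c = (-19/14, -6/7). The projection is proj_W(v) = U c.
Check: (v - proj_W(v)) · u_1 = 0  (should be 0).
Check: (v - proj_W(v)) · u_2 = 0  (should be 0).
Result: proj_W(v) = (-13/7, 19/7, 31/7).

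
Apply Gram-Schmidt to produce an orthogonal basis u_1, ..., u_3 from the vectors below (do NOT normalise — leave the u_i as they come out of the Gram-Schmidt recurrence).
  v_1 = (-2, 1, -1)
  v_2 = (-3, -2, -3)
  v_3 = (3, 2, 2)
Orthogonal basis:
  u_1 = (-2, 1, -1)
  u_2 = (-2/3, -19/6, -11/6)
  u_3 = (35/83, 21/83, -49/83)

Apply the Gram-Schmidt recurrence
  u_1 = v_1
  u_i = v_i − Σ_{j<i} ((v_i · u_j) / (u_j · u_j)) · u_j.

Step by step this gives:
  u_1 = (-2, 1, -1)
  u_2 = (-2/3, -19/6, -11/6)
  u_3 = (35/83, 21/83, -49/83)

Orthogonality check:
  u_2 · u_1 = 0 (should be 0)
  u_3 · u_1 = 0 (should be 0)
  u_3 · u_2 = 0 (should be 0)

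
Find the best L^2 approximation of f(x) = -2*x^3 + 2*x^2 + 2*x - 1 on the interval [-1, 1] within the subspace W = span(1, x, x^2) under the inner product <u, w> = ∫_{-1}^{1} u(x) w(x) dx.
g(x) = 2*x^2 + 4*x/5 - 1

The best approximation g ∈ W is the orthogonal projection of f onto W. Writing g = a_0 + a_1 x + a_2 x^2, the coefficients solve the normal equations G · a = b where
  G_{ij} = <φ_i, φ_j> and b_i = <f, φ_i>, with φ_0 = 1, φ_1 = x, φ_2 = x^2.
G =
  [2, 0, 2/3]
  [0, 2/3, 0]
  [2/3, 0, 2/5],
b = (-2/3, 8/15, 2/15).
Solving gives a_0 = -1, a_1 = 4/5, a_2 = 2, so
  g(x) = 2*x^2 + 4*x/5 - 1.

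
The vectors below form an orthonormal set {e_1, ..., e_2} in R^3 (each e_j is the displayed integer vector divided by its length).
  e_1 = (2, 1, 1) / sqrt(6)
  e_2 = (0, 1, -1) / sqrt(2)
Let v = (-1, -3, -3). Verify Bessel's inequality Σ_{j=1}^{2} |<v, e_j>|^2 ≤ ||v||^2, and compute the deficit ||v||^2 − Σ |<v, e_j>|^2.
Σ |<v, e_j>|^2 = 32/3; ||v||^2 = 19; deficit = 25/3

Write each e_j = u_j / sqrt(<u_j, u_j>) where u_j is the displayed integer vector. Then <v, e_j> = <v, u_j> / sqrt(<u_j, u_j>), so |<v, e_j>|^2 = <v, u_j>^2 / <u_j, u_j>.
Coefficients: <v, e_1> = -8/sqrt(6), <v, e_2> = 0/sqrt(2).
Square and sum: Σ |<v, e_j>|^2 = 32/3.
Compute ||v||^2 = v·v = 19.
Deficit = 19 − 32/3 = 25/3 ≥ 0, confirming Bessel's inequality. (The deficit equals ||v − Σ <v,e_j> e_j||^2, the squared distance from v to span{e_j}.)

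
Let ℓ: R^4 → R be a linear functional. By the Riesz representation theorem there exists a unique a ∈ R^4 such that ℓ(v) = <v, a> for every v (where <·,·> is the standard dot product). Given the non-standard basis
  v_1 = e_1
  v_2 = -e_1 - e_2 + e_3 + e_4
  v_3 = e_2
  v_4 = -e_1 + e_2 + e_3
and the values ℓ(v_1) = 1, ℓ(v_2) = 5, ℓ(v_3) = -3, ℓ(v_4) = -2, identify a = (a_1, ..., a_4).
a = (1, -3, 2, 1)

Write a = (a_1, ..., a_4) in the standard basis. For each basis vector v_i, ℓ(v_i) = <v_i, a> is a linear equation in the a_j's. Collect the n equations into a matrix system V a = ℓ, where row i of V is v_i (expressed in the standard basis). Since V is invertible (lower-triangular with 1s on the diagonal, up to permutation), solve by back-substitution:
  V =
[[1, 0, 0, 0],
 [-1, -1, 1, 1],
 [0, 1, 0, 0],
 [-1, 1, 1, 0]]
  V a = (1, 5, -3, -2)
Solving gives a = (1, -3, 2, 1).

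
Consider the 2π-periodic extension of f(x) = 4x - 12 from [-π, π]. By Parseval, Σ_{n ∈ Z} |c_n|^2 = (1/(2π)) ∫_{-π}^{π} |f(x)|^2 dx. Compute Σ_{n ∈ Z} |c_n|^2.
Σ |c_n|^2 = 16π^2/3 + 144

Expand and integrate term by term over [-π, π]:
  ∫ (4x)^2 dx = 16·(2π^3/3); ∫ 2·4·(-12)·x dx = 0 (odd integrand); ∫ (-12)^2 dx = 144·2π.
So (1/(2π)) ∫_{-π}^{π} (4x - 12)^2 dx = 16π^2/3 + 144 = 16π^2/3 + 144.
Parseval ⇒ Σ |c_n|^2 = 16π^2/3 + 144.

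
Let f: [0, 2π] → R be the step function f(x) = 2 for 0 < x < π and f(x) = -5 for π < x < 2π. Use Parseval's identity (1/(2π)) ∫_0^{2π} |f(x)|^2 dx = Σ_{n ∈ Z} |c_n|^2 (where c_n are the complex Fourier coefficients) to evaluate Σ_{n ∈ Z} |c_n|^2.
Σ |c_n|^2 = 29/2

Parseval equates the L^2 energy of f (normalised by 1/(2π)) with the ℓ^2 sum of its Fourier coefficients: (1/(2π)) ∫_0^{2π} |f|^2 = Σ |c_n|^2.
Compute the left side: (1/(2π)) [∫_0^π 2^2 dx + ∫_π^{2π} (-5)^2 dx] = (1/(2π)) · (4π + 25π) = (4 + 25)/2 = 29/2.
So Σ_{n ∈ Z} |c_n|^2 = 29/2.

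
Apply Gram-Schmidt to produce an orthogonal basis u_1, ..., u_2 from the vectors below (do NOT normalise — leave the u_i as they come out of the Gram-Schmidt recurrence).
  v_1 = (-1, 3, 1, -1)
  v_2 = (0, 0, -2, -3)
Orthogonal basis:
  u_1 = (-1, 3, 1, -1)
  u_2 = (1/12, -1/4, -25/12, -35/12)

Apply the Gram-Schmidt recurrence
  u_1 = v_1
  u_i = v_i − Σ_{j<i} ((v_i · u_j) / (u_j · u_j)) · u_j.

Step by step this gives:
  u_1 = (-1, 3, 1, -1)
  u_2 = (1/12, -1/4, -25/12, -35/12)

Orthogonality check:
  u_2 · u_1 = 0 (should be 0)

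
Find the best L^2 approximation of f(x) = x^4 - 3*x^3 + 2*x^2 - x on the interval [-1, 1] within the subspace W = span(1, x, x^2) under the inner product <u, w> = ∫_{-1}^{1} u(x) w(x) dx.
g(x) = 20*x^2/7 - 14*x/5 - 3/35

The best approximation g ∈ W is the orthogonal projection of f onto W. Writing g = a_0 + a_1 x + a_2 x^2, the coefficients solve the normal equations G · a = b where
  G_{ij} = <φ_i, φ_j> and b_i = <f, φ_i>, with φ_0 = 1, φ_1 = x, φ_2 = x^2.
G =
  [2, 0, 2/3]
  [0, 2/3, 0]
  [2/3, 0, 2/5],
b = (26/15, -28/15, 38/35).
Solving gives a_0 = -3/35, a_1 = -14/5, a_2 = 20/7, so
  g(x) = 20*x^2/7 - 14*x/5 - 3/35.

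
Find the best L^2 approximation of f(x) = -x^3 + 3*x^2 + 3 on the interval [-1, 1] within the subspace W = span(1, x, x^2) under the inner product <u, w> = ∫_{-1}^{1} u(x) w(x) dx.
g(x) = 3*x^2 - 3*x/5 + 3

The best approximation g ∈ W is the orthogonal projection of f onto W. Writing g = a_0 + a_1 x + a_2 x^2, the coefficients solve the normal equations G · a = b where
  G_{ij} = <φ_i, φ_j> and b_i = <f, φ_i>, with φ_0 = 1, φ_1 = x, φ_2 = x^2.
G =
  [2, 0, 2/3]
  [0, 2/3, 0]
  [2/3, 0, 2/5],
b = (8, -2/5, 16/5).
Solving gives a_0 = 3, a_1 = -3/5, a_2 = 3, so
  g(x) = 3*x^2 - 3*x/5 + 3.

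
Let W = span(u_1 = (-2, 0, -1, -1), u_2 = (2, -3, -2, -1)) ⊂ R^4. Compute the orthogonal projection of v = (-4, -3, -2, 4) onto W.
proj_W(v) = (-194/107, -36/107, -133/107, -121/107)

Set up U = [u_1 | ... | u_2] ∈ R^(4×2). The projector onto W = col(U) is P = U (U^T U)^(-1) U^T.
Compute U^T U =
  [6, -1]
  [-1, 18],
and U^T v = (6, 1).
Solve U^T U · c = U^T v for the coefficients: c = (109/107, 12/107). The projection is proj_W(v) = U c.
Check: (v - proj_W(v)) · u_1 = 0  (should be 0).
Check: (v - proj_W(v)) · u_2 = 0  (should be 0).
Result: proj_W(v) = (-194/107, -36/107, -133/107, -121/107).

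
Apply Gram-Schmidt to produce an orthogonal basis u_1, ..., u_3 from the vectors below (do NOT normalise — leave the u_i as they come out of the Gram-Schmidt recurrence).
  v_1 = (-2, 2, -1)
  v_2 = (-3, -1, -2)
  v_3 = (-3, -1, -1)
Orthogonal basis:
  u_1 = (-2, 2, -1)
  u_2 = (-5/3, -7/3, -4/3)
  u_3 = (-4/9, -4/45, 32/45)

Apply the Gram-Schmidt recurrence
  u_1 = v_1
  u_i = v_i − Σ_{j<i} ((v_i · u_j) / (u_j · u_j)) · u_j.

Step by step this gives:
  u_1 = (-2, 2, -1)
  u_2 = (-5/3, -7/3, -4/3)
  u_3 = (-4/9, -4/45, 32/45)

Orthogonality check:
  u_2 · u_1 = 0 (should be 0)
  u_3 · u_1 = 0 (should be 0)
  u_3 · u_2 = 0 (should be 0)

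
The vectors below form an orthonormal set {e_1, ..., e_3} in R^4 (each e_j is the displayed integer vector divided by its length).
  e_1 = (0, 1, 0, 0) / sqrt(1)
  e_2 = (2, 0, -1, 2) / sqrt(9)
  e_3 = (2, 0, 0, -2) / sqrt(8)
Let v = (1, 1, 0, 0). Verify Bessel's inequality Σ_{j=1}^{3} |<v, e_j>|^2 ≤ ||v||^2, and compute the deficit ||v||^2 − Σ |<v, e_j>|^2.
Σ |<v, e_j>|^2 = 35/18; ||v||^2 = 2; deficit = 1/18

Write each e_j = u_j / sqrt(<u_j, u_j>) where u_j is the displayed integer vector. Then <v, e_j> = <v, u_j> / sqrt(<u_j, u_j>), so |<v, e_j>|^2 = <v, u_j>^2 / <u_j, u_j>.
Coefficients: <v, e_1> = 1/sqrt(1), <v, e_2> = 2/sqrt(9), <v, e_3> = 2/sqrt(8).
Square and sum: Σ |<v, e_j>|^2 = 35/18.
Compute ||v||^2 = v·v = 2.
Deficit = 2 − 35/18 = 1/18 ≥ 0, confirming Bessel's inequality. (The deficit equals ||v − Σ <v,e_j> e_j||^2, the squared distance from v to span{e_j}.)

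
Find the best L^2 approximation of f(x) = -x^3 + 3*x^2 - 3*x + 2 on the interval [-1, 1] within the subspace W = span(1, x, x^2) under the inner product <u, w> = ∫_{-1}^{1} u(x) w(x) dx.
g(x) = 3*x^2 - 18*x/5 + 2

The best approximation g ∈ W is the orthogonal projection of f onto W. Writing g = a_0 + a_1 x + a_2 x^2, the coefficients solve the normal equations G · a = b where
  G_{ij} = <φ_i, φ_j> and b_i = <f, φ_i>, with φ_0 = 1, φ_1 = x, φ_2 = x^2.
G =
  [2, 0, 2/3]
  [0, 2/3, 0]
  [2/3, 0, 2/5],
b = (6, -12/5, 38/15).
Solving gives a_0 = 2, a_1 = -18/5, a_2 = 3, so
  g(x) = 3*x^2 - 18*x/5 + 2.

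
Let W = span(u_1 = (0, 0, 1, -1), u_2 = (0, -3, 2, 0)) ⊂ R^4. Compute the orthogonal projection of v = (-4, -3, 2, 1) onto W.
proj_W(v) = (0, -36/11, 35/22, 13/22)

Set up U = [u_1 | ... | u_2] ∈ R^(4×2). The projector onto W = col(U) is P = U (U^T U)^(-1) U^T.
Compute U^T U =
  [2, 2]
  [2, 13],
and U^T v = (1, 13).
Solve U^T U · c = U^T v for the coefficients: c = (-13/22, 12/11). The projection is proj_W(v) = U c.
Check: (v - proj_W(v)) · u_1 = 0  (should be 0).
Check: (v - proj_W(v)) · u_2 = 0  (should be 0).
Result: proj_W(v) = (0, -36/11, 35/22, 13/22).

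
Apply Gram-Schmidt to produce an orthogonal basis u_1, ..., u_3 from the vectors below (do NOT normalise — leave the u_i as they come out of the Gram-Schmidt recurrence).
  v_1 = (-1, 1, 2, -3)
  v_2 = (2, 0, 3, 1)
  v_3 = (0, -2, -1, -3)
Orthogonal basis:
  u_1 = (-1, 1, 2, -3)
  u_2 = (31/15, -1/15, 43/15, 6/5)
  u_3 = (14/11, -26/11, -4/11, -16/11)

Apply the Gram-Schmidt recurrence
  u_1 = v_1
  u_i = v_i − Σ_{j<i} ((v_i · u_j) / (u_j · u_j)) · u_j.

Step by step this gives:
  u_1 = (-1, 1, 2, -3)
  u_2 = (31/15, -1/15, 43/15, 6/5)
  u_3 = (14/11, -26/11, -4/11, -16/11)

Orthogonality check:
  u_2 · u_1 = 0 (should be 0)
  u_3 · u_1 = 0 (should be 0)
  u_3 · u_2 = 0 (should be 0)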